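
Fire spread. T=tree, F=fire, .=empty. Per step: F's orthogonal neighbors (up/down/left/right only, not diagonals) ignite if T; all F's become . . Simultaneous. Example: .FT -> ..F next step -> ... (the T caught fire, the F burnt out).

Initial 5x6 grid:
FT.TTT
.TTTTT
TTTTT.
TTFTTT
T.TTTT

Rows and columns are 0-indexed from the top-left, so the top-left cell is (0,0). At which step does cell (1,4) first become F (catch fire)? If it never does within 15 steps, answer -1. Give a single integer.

Step 1: cell (1,4)='T' (+5 fires, +2 burnt)
Step 2: cell (1,4)='T' (+7 fires, +5 burnt)
Step 3: cell (1,4)='T' (+6 fires, +7 burnt)
Step 4: cell (1,4)='F' (+3 fires, +6 burnt)
  -> target ignites at step 4
Step 5: cell (1,4)='.' (+2 fires, +3 burnt)
Step 6: cell (1,4)='.' (+1 fires, +2 burnt)
Step 7: cell (1,4)='.' (+0 fires, +1 burnt)
  fire out at step 7

4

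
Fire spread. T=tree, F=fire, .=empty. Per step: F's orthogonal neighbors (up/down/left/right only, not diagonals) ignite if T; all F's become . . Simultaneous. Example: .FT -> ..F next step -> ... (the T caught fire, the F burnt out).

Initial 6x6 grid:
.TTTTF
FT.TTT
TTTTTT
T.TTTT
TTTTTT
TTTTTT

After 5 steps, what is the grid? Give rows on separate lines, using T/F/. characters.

Step 1: 4 trees catch fire, 2 burn out
  .TTTF.
  .F.TTF
  FTTTTT
  T.TTTT
  TTTTTT
  TTTTTT
Step 2: 6 trees catch fire, 4 burn out
  .FTF..
  ...TF.
  .FTTTF
  F.TTTT
  TTTTTT
  TTTTTT
Step 3: 6 trees catch fire, 6 burn out
  ..F...
  ...F..
  ..FTF.
  ..TTTF
  FTTTTT
  TTTTTT
Step 4: 6 trees catch fire, 6 burn out
  ......
  ......
  ...F..
  ..FTF.
  .FTTTF
  FTTTTT
Step 5: 5 trees catch fire, 6 burn out
  ......
  ......
  ......
  ...F..
  ..FTF.
  .FTTTF

......
......
......
...F..
..FTF.
.FTTTF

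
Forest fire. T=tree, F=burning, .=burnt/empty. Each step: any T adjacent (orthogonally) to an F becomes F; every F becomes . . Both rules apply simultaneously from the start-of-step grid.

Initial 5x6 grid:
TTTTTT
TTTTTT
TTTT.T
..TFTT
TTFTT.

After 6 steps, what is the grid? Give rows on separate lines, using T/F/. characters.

Step 1: 5 trees catch fire, 2 burn out
  TTTTTT
  TTTTTT
  TTTF.T
  ..F.FT
  TF.FT.
Step 2: 5 trees catch fire, 5 burn out
  TTTTTT
  TTTFTT
  TTF..T
  .....F
  F...F.
Step 3: 5 trees catch fire, 5 burn out
  TTTFTT
  TTF.FT
  TF...F
  ......
  ......
Step 4: 5 trees catch fire, 5 burn out
  TTF.FT
  TF...F
  F.....
  ......
  ......
Step 5: 3 trees catch fire, 5 burn out
  TF...F
  F.....
  ......
  ......
  ......
Step 6: 1 trees catch fire, 3 burn out
  F.....
  ......
  ......
  ......
  ......

F.....
......
......
......
......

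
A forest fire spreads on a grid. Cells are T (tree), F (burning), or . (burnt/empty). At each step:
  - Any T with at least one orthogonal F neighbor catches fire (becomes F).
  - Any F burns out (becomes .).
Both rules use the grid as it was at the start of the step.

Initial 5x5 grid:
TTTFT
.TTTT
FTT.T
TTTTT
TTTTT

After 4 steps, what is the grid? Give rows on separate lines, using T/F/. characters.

Step 1: 5 trees catch fire, 2 burn out
  TTF.F
  .TTFT
  .FT.T
  FTTTT
  TTTTT
Step 2: 7 trees catch fire, 5 burn out
  TF...
  .FF.F
  ..F.T
  .FTTT
  FTTTT
Step 3: 4 trees catch fire, 7 burn out
  F....
  .....
  ....F
  ..FTT
  .FTTT
Step 4: 3 trees catch fire, 4 burn out
  .....
  .....
  .....
  ...FF
  ..FTT

.....
.....
.....
...FF
..FTT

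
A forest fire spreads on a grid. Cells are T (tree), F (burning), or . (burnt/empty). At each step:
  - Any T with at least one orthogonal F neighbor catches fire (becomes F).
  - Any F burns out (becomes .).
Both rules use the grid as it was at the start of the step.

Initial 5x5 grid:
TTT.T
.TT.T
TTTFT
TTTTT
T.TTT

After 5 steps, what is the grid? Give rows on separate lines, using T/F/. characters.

Step 1: 3 trees catch fire, 1 burn out
  TTT.T
  .TT.T
  TTF.F
  TTTFT
  T.TTT
Step 2: 6 trees catch fire, 3 burn out
  TTT.T
  .TF.F
  TF...
  TTF.F
  T.TFT
Step 3: 7 trees catch fire, 6 burn out
  TTF.F
  .F...
  F....
  TF...
  T.F.F
Step 4: 2 trees catch fire, 7 burn out
  TF...
  .....
  .....
  F....
  T....
Step 5: 2 trees catch fire, 2 burn out
  F....
  .....
  .....
  .....
  F....

F....
.....
.....
.....
F....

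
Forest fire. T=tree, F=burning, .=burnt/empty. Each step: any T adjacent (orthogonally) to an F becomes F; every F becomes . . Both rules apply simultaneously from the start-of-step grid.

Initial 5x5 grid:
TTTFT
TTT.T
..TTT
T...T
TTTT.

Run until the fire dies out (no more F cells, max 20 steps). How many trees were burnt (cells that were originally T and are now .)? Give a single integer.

Answer: 12

Derivation:
Step 1: +2 fires, +1 burnt (F count now 2)
Step 2: +3 fires, +2 burnt (F count now 3)
Step 3: +4 fires, +3 burnt (F count now 4)
Step 4: +3 fires, +4 burnt (F count now 3)
Step 5: +0 fires, +3 burnt (F count now 0)
Fire out after step 5
Initially T: 17, now '.': 20
Total burnt (originally-T cells now '.'): 12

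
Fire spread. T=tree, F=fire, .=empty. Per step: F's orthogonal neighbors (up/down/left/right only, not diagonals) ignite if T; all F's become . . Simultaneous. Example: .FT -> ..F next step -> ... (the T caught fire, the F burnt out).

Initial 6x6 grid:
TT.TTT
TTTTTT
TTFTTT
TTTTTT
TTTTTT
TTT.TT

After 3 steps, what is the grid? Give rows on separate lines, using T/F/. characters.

Step 1: 4 trees catch fire, 1 burn out
  TT.TTT
  TTFTTT
  TF.FTT
  TTFTTT
  TTTTTT
  TTT.TT
Step 2: 7 trees catch fire, 4 burn out
  TT.TTT
  TF.FTT
  F...FT
  TF.FTT
  TTFTTT
  TTT.TT
Step 3: 10 trees catch fire, 7 burn out
  TF.FTT
  F...FT
  .....F
  F...FT
  TF.FTT
  TTF.TT

TF.FTT
F...FT
.....F
F...FT
TF.FTT
TTF.TT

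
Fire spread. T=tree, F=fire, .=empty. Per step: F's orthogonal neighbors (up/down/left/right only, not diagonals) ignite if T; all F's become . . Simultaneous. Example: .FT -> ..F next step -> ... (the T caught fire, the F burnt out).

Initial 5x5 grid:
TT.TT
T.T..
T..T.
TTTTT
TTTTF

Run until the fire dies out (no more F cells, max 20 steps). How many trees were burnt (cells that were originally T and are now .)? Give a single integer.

Step 1: +2 fires, +1 burnt (F count now 2)
Step 2: +2 fires, +2 burnt (F count now 2)
Step 3: +3 fires, +2 burnt (F count now 3)
Step 4: +2 fires, +3 burnt (F count now 2)
Step 5: +1 fires, +2 burnt (F count now 1)
Step 6: +1 fires, +1 burnt (F count now 1)
Step 7: +1 fires, +1 burnt (F count now 1)
Step 8: +1 fires, +1 burnt (F count now 1)
Step 9: +1 fires, +1 burnt (F count now 1)
Step 10: +0 fires, +1 burnt (F count now 0)
Fire out after step 10
Initially T: 17, now '.': 22
Total burnt (originally-T cells now '.'): 14

Answer: 14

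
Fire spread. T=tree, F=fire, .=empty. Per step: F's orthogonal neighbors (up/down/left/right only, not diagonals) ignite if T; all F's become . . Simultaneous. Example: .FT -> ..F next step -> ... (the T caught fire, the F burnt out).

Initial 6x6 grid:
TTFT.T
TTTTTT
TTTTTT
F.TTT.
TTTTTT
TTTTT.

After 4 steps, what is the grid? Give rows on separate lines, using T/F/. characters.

Step 1: 5 trees catch fire, 2 burn out
  TF.F.T
  TTFTTT
  FTTTTT
  ..TTT.
  FTTTTT
  TTTTT.
Step 2: 8 trees catch fire, 5 burn out
  F....T
  FF.FTT
  .FFTTT
  ..TTT.
  .FTTTT
  FTTTT.
Step 3: 5 trees catch fire, 8 burn out
  .....T
  ....FT
  ...FTT
  ..FTT.
  ..FTTT
  .FTTT.
Step 4: 5 trees catch fire, 5 burn out
  .....T
  .....F
  ....FT
  ...FT.
  ...FTT
  ..FTT.

.....T
.....F
....FT
...FT.
...FTT
..FTT.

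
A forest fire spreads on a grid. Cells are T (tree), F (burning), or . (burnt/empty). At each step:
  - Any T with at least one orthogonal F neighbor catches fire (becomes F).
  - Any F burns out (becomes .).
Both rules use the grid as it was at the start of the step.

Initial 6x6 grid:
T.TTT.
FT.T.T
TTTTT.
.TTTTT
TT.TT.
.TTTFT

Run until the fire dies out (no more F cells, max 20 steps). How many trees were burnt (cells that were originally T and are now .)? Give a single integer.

Step 1: +6 fires, +2 burnt (F count now 6)
Step 2: +4 fires, +6 burnt (F count now 4)
Step 3: +6 fires, +4 burnt (F count now 6)
Step 4: +3 fires, +6 burnt (F count now 3)
Step 5: +2 fires, +3 burnt (F count now 2)
Step 6: +1 fires, +2 burnt (F count now 1)
Step 7: +2 fires, +1 burnt (F count now 2)
Step 8: +0 fires, +2 burnt (F count now 0)
Fire out after step 8
Initially T: 25, now '.': 35
Total burnt (originally-T cells now '.'): 24

Answer: 24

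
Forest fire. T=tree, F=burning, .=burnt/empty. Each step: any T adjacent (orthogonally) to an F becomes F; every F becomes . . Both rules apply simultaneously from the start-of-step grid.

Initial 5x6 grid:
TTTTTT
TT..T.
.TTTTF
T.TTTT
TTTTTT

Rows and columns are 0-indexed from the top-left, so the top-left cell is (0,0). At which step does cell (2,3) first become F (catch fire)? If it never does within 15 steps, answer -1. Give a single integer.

Step 1: cell (2,3)='T' (+2 fires, +1 burnt)
Step 2: cell (2,3)='F' (+4 fires, +2 burnt)
  -> target ignites at step 2
Step 3: cell (2,3)='.' (+4 fires, +4 burnt)
Step 4: cell (2,3)='.' (+5 fires, +4 burnt)
Step 5: cell (2,3)='.' (+3 fires, +5 burnt)
Step 6: cell (2,3)='.' (+3 fires, +3 burnt)
Step 7: cell (2,3)='.' (+2 fires, +3 burnt)
Step 8: cell (2,3)='.' (+1 fires, +2 burnt)
Step 9: cell (2,3)='.' (+0 fires, +1 burnt)
  fire out at step 9

2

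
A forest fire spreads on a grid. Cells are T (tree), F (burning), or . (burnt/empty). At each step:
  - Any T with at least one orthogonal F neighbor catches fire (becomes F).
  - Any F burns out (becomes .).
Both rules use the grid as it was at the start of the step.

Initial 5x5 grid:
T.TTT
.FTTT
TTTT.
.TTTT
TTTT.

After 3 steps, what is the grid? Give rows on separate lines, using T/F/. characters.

Step 1: 2 trees catch fire, 1 burn out
  T.TTT
  ..FTT
  TFTT.
  .TTTT
  TTTT.
Step 2: 5 trees catch fire, 2 burn out
  T.FTT
  ...FT
  F.FT.
  .FTTT
  TTTT.
Step 3: 5 trees catch fire, 5 burn out
  T..FT
  ....F
  ...F.
  ..FTT
  TFTT.

T..FT
....F
...F.
..FTT
TFTT.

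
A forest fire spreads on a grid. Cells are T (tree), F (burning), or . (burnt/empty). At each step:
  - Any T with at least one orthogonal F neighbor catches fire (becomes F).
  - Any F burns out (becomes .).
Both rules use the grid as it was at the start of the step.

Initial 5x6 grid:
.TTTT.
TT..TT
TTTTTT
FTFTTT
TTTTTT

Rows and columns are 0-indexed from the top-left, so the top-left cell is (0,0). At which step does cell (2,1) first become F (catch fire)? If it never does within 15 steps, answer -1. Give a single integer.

Step 1: cell (2,1)='T' (+6 fires, +2 burnt)
Step 2: cell (2,1)='F' (+6 fires, +6 burnt)
  -> target ignites at step 2
Step 3: cell (2,1)='.' (+4 fires, +6 burnt)
Step 4: cell (2,1)='.' (+4 fires, +4 burnt)
Step 5: cell (2,1)='.' (+3 fires, +4 burnt)
Step 6: cell (2,1)='.' (+1 fires, +3 burnt)
Step 7: cell (2,1)='.' (+0 fires, +1 burnt)
  fire out at step 7

2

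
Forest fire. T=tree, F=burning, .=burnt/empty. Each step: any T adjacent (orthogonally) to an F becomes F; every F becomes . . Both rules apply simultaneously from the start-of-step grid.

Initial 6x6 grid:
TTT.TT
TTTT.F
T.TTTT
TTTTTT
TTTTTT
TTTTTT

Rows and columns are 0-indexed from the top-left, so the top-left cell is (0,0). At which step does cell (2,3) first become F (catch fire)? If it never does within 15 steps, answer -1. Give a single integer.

Step 1: cell (2,3)='T' (+2 fires, +1 burnt)
Step 2: cell (2,3)='T' (+3 fires, +2 burnt)
Step 3: cell (2,3)='F' (+3 fires, +3 burnt)
  -> target ignites at step 3
Step 4: cell (2,3)='.' (+5 fires, +3 burnt)
Step 5: cell (2,3)='.' (+4 fires, +5 burnt)
Step 6: cell (2,3)='.' (+5 fires, +4 burnt)
Step 7: cell (2,3)='.' (+5 fires, +5 burnt)
Step 8: cell (2,3)='.' (+4 fires, +5 burnt)
Step 9: cell (2,3)='.' (+1 fires, +4 burnt)
Step 10: cell (2,3)='.' (+0 fires, +1 burnt)
  fire out at step 10

3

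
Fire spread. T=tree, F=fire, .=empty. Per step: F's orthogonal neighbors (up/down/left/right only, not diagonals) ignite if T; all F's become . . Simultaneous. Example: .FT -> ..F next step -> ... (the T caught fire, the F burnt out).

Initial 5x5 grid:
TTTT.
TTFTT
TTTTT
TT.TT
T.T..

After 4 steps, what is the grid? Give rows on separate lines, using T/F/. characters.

Step 1: 4 trees catch fire, 1 burn out
  TTFT.
  TF.FT
  TTFTT
  TT.TT
  T.T..
Step 2: 6 trees catch fire, 4 burn out
  TF.F.
  F...F
  TF.FT
  TT.TT
  T.T..
Step 3: 5 trees catch fire, 6 burn out
  F....
  .....
  F...F
  TF.FT
  T.T..
Step 4: 2 trees catch fire, 5 burn out
  .....
  .....
  .....
  F...F
  T.T..

.....
.....
.....
F...F
T.T..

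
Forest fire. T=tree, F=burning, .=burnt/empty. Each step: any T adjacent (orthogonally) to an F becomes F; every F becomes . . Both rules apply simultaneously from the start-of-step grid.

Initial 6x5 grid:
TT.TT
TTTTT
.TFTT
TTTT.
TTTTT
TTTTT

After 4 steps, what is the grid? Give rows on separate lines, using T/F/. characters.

Step 1: 4 trees catch fire, 1 burn out
  TT.TT
  TTFTT
  .F.FT
  TTFT.
  TTTTT
  TTTTT
Step 2: 6 trees catch fire, 4 burn out
  TT.TT
  TF.FT
  ....F
  TF.F.
  TTFTT
  TTTTT
Step 3: 8 trees catch fire, 6 burn out
  TF.FT
  F...F
  .....
  F....
  TF.FT
  TTFTT
Step 4: 6 trees catch fire, 8 burn out
  F...F
  .....
  .....
  .....
  F...F
  TF.FT

F...F
.....
.....
.....
F...F
TF.FT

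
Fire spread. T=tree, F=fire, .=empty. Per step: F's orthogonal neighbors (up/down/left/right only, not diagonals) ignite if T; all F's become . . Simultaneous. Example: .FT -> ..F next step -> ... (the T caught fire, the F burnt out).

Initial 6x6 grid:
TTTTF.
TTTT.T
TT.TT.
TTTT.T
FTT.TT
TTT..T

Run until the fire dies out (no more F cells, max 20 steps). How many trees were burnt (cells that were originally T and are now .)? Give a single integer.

Step 1: +4 fires, +2 burnt (F count now 4)
Step 2: +6 fires, +4 burnt (F count now 6)
Step 3: +7 fires, +6 burnt (F count now 7)
Step 4: +4 fires, +7 burnt (F count now 4)
Step 5: +0 fires, +4 burnt (F count now 0)
Fire out after step 5
Initially T: 26, now '.': 31
Total burnt (originally-T cells now '.'): 21

Answer: 21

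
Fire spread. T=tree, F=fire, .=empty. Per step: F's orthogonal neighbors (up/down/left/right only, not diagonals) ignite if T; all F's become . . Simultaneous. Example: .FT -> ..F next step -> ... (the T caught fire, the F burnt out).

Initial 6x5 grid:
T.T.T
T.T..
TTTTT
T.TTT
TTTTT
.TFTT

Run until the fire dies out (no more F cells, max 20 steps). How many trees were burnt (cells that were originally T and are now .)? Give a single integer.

Answer: 21

Derivation:
Step 1: +3 fires, +1 burnt (F count now 3)
Step 2: +4 fires, +3 burnt (F count now 4)
Step 3: +4 fires, +4 burnt (F count now 4)
Step 4: +5 fires, +4 burnt (F count now 5)
Step 5: +3 fires, +5 burnt (F count now 3)
Step 6: +1 fires, +3 burnt (F count now 1)
Step 7: +1 fires, +1 burnt (F count now 1)
Step 8: +0 fires, +1 burnt (F count now 0)
Fire out after step 8
Initially T: 22, now '.': 29
Total burnt (originally-T cells now '.'): 21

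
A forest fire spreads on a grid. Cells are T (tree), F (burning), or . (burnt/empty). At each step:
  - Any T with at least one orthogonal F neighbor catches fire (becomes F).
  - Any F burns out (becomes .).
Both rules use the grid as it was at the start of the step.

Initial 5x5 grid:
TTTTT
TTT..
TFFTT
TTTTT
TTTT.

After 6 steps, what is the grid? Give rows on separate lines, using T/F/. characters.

Step 1: 6 trees catch fire, 2 burn out
  TTTTT
  TFF..
  F..FT
  TFFTT
  TTTT.
Step 2: 8 trees catch fire, 6 burn out
  TFFTT
  F....
  ....F
  F..FT
  TFFT.
Step 3: 5 trees catch fire, 8 burn out
  F..FT
  .....
  .....
  ....F
  F..F.
Step 4: 1 trees catch fire, 5 burn out
  ....F
  .....
  .....
  .....
  .....
Step 5: 0 trees catch fire, 1 burn out
  .....
  .....
  .....
  .....
  .....
Step 6: 0 trees catch fire, 0 burn out
  .....
  .....
  .....
  .....
  .....

.....
.....
.....
.....
.....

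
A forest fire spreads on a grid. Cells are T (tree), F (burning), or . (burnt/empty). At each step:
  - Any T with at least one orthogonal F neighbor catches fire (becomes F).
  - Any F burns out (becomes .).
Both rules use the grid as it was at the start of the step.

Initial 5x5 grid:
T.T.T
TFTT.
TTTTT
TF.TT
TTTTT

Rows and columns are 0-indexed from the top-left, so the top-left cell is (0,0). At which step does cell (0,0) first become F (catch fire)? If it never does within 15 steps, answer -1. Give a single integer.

Step 1: cell (0,0)='T' (+5 fires, +2 burnt)
Step 2: cell (0,0)='F' (+7 fires, +5 burnt)
  -> target ignites at step 2
Step 3: cell (0,0)='.' (+2 fires, +7 burnt)
Step 4: cell (0,0)='.' (+3 fires, +2 burnt)
Step 5: cell (0,0)='.' (+1 fires, +3 burnt)
Step 6: cell (0,0)='.' (+0 fires, +1 burnt)
  fire out at step 6

2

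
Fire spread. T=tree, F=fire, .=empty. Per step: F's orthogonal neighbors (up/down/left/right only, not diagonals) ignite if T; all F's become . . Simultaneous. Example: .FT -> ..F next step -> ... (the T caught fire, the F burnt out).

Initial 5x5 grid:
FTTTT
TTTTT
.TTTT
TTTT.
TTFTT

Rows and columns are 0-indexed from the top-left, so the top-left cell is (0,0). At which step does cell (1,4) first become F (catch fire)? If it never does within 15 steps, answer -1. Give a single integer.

Step 1: cell (1,4)='T' (+5 fires, +2 burnt)
Step 2: cell (1,4)='T' (+7 fires, +5 burnt)
Step 3: cell (1,4)='T' (+5 fires, +7 burnt)
Step 4: cell (1,4)='T' (+3 fires, +5 burnt)
Step 5: cell (1,4)='F' (+1 fires, +3 burnt)
  -> target ignites at step 5
Step 6: cell (1,4)='.' (+0 fires, +1 burnt)
  fire out at step 6

5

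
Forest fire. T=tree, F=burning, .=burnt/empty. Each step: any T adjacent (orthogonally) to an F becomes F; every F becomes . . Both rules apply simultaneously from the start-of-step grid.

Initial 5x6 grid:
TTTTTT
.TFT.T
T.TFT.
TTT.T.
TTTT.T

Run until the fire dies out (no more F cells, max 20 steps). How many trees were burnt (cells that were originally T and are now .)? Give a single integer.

Answer: 20

Derivation:
Step 1: +5 fires, +2 burnt (F count now 5)
Step 2: +4 fires, +5 burnt (F count now 4)
Step 3: +4 fires, +4 burnt (F count now 4)
Step 4: +4 fires, +4 burnt (F count now 4)
Step 5: +3 fires, +4 burnt (F count now 3)
Step 6: +0 fires, +3 burnt (F count now 0)
Fire out after step 6
Initially T: 21, now '.': 29
Total burnt (originally-T cells now '.'): 20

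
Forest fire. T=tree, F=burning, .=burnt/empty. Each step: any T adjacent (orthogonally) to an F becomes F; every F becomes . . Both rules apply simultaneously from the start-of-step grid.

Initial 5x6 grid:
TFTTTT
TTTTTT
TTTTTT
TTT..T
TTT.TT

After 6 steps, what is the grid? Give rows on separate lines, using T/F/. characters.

Step 1: 3 trees catch fire, 1 burn out
  F.FTTT
  TFTTTT
  TTTTTT
  TTT..T
  TTT.TT
Step 2: 4 trees catch fire, 3 burn out
  ...FTT
  F.FTTT
  TFTTTT
  TTT..T
  TTT.TT
Step 3: 5 trees catch fire, 4 burn out
  ....FT
  ...FTT
  F.FTTT
  TFT..T
  TTT.TT
Step 4: 6 trees catch fire, 5 burn out
  .....F
  ....FT
  ...FTT
  F.F..T
  TFT.TT
Step 5: 4 trees catch fire, 6 burn out
  ......
  .....F
  ....FT
  .....T
  F.F.TT
Step 6: 1 trees catch fire, 4 burn out
  ......
  ......
  .....F
  .....T
  ....TT

......
......
.....F
.....T
....TT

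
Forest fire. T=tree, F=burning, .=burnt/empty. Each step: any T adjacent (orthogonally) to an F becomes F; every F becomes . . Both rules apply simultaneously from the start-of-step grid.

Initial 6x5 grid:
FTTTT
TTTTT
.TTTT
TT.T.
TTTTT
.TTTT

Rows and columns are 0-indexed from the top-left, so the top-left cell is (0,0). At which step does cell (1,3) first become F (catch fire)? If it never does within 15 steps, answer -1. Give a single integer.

Step 1: cell (1,3)='T' (+2 fires, +1 burnt)
Step 2: cell (1,3)='T' (+2 fires, +2 burnt)
Step 3: cell (1,3)='T' (+3 fires, +2 burnt)
Step 4: cell (1,3)='F' (+4 fires, +3 burnt)
  -> target ignites at step 4
Step 5: cell (1,3)='.' (+4 fires, +4 burnt)
Step 6: cell (1,3)='.' (+5 fires, +4 burnt)
Step 7: cell (1,3)='.' (+2 fires, +5 burnt)
Step 8: cell (1,3)='.' (+2 fires, +2 burnt)
Step 9: cell (1,3)='.' (+1 fires, +2 burnt)
Step 10: cell (1,3)='.' (+0 fires, +1 burnt)
  fire out at step 10

4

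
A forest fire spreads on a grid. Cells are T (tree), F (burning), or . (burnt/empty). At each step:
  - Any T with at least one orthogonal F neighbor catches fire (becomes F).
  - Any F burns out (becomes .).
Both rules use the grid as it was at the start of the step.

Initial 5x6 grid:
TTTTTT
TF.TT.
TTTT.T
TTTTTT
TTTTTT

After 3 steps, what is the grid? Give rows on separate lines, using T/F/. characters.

Step 1: 3 trees catch fire, 1 burn out
  TFTTTT
  F..TT.
  TFTT.T
  TTTTTT
  TTTTTT
Step 2: 5 trees catch fire, 3 burn out
  F.FTTT
  ...TT.
  F.FT.T
  TFTTTT
  TTTTTT
Step 3: 5 trees catch fire, 5 burn out
  ...FTT
  ...TT.
  ...F.T
  F.FTTT
  TFTTTT

...FTT
...TT.
...F.T
F.FTTT
TFTTTT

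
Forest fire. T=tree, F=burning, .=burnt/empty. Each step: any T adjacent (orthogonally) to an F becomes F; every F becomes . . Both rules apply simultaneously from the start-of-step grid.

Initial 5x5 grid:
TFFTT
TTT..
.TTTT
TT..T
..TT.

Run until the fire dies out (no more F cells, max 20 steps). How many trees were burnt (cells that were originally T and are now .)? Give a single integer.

Answer: 13

Derivation:
Step 1: +4 fires, +2 burnt (F count now 4)
Step 2: +4 fires, +4 burnt (F count now 4)
Step 3: +2 fires, +4 burnt (F count now 2)
Step 4: +2 fires, +2 burnt (F count now 2)
Step 5: +1 fires, +2 burnt (F count now 1)
Step 6: +0 fires, +1 burnt (F count now 0)
Fire out after step 6
Initially T: 15, now '.': 23
Total burnt (originally-T cells now '.'): 13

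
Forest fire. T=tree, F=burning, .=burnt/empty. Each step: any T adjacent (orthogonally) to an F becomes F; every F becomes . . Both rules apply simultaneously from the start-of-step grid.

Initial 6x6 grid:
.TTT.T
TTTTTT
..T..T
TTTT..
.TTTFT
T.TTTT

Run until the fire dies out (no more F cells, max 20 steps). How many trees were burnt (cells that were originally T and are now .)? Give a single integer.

Step 1: +3 fires, +1 burnt (F count now 3)
Step 2: +4 fires, +3 burnt (F count now 4)
Step 3: +3 fires, +4 burnt (F count now 3)
Step 4: +2 fires, +3 burnt (F count now 2)
Step 5: +2 fires, +2 burnt (F count now 2)
Step 6: +3 fires, +2 burnt (F count now 3)
Step 7: +4 fires, +3 burnt (F count now 4)
Step 8: +1 fires, +4 burnt (F count now 1)
Step 9: +2 fires, +1 burnt (F count now 2)
Step 10: +0 fires, +2 burnt (F count now 0)
Fire out after step 10
Initially T: 25, now '.': 35
Total burnt (originally-T cells now '.'): 24

Answer: 24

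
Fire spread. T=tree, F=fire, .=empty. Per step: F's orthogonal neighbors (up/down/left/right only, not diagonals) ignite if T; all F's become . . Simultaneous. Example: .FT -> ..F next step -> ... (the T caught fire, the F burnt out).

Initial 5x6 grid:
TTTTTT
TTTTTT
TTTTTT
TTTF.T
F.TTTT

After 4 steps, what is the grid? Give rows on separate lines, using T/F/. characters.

Step 1: 4 trees catch fire, 2 burn out
  TTTTTT
  TTTTTT
  TTTFTT
  FTF..T
  ..TFTT
Step 2: 7 trees catch fire, 4 burn out
  TTTTTT
  TTTFTT
  FTF.FT
  .F...T
  ..F.FT
Step 3: 7 trees catch fire, 7 burn out
  TTTFTT
  FTF.FT
  .F...F
  .....T
  .....F
Step 4: 6 trees catch fire, 7 burn out
  FTF.FT
  .F...F
  ......
  .....F
  ......

FTF.FT
.F...F
......
.....F
......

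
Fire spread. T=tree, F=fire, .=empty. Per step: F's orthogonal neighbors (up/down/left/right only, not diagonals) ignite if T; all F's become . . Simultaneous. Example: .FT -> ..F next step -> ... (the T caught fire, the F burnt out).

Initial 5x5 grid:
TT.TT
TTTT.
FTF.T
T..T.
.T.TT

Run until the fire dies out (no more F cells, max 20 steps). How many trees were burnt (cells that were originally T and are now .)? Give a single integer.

Step 1: +4 fires, +2 burnt (F count now 4)
Step 2: +3 fires, +4 burnt (F count now 3)
Step 3: +2 fires, +3 burnt (F count now 2)
Step 4: +1 fires, +2 burnt (F count now 1)
Step 5: +0 fires, +1 burnt (F count now 0)
Fire out after step 5
Initially T: 15, now '.': 20
Total burnt (originally-T cells now '.'): 10

Answer: 10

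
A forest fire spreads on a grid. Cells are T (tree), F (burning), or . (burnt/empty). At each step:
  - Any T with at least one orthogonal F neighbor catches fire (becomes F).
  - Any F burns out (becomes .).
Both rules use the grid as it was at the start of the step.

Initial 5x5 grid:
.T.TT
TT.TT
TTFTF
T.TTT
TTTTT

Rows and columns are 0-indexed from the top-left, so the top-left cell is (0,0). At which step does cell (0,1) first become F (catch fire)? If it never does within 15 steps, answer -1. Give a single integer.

Step 1: cell (0,1)='T' (+5 fires, +2 burnt)
Step 2: cell (0,1)='T' (+7 fires, +5 burnt)
Step 3: cell (0,1)='F' (+6 fires, +7 burnt)
  -> target ignites at step 3
Step 4: cell (0,1)='.' (+1 fires, +6 burnt)
Step 5: cell (0,1)='.' (+0 fires, +1 burnt)
  fire out at step 5

3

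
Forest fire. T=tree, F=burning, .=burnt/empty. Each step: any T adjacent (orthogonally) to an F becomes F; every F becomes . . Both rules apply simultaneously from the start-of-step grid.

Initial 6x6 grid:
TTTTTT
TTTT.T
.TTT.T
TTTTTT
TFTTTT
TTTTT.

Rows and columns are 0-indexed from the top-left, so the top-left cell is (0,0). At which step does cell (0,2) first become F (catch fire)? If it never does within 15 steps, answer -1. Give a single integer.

Step 1: cell (0,2)='T' (+4 fires, +1 burnt)
Step 2: cell (0,2)='T' (+6 fires, +4 burnt)
Step 3: cell (0,2)='T' (+5 fires, +6 burnt)
Step 4: cell (0,2)='T' (+7 fires, +5 burnt)
Step 5: cell (0,2)='F' (+4 fires, +7 burnt)
  -> target ignites at step 5
Step 6: cell (0,2)='.' (+2 fires, +4 burnt)
Step 7: cell (0,2)='.' (+2 fires, +2 burnt)
Step 8: cell (0,2)='.' (+1 fires, +2 burnt)
Step 9: cell (0,2)='.' (+0 fires, +1 burnt)
  fire out at step 9

5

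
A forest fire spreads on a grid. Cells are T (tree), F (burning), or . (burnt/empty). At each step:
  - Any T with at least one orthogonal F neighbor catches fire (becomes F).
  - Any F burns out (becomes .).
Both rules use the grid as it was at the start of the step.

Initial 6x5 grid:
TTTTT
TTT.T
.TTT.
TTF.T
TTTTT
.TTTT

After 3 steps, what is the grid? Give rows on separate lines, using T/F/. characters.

Step 1: 3 trees catch fire, 1 burn out
  TTTTT
  TTT.T
  .TFT.
  TF..T
  TTFTT
  .TTTT
Step 2: 7 trees catch fire, 3 burn out
  TTTTT
  TTF.T
  .F.F.
  F...T
  TF.FT
  .TFTT
Step 3: 6 trees catch fire, 7 burn out
  TTFTT
  TF..T
  .....
  ....T
  F...F
  .F.FT

TTFTT
TF..T
.....
....T
F...F
.F.FT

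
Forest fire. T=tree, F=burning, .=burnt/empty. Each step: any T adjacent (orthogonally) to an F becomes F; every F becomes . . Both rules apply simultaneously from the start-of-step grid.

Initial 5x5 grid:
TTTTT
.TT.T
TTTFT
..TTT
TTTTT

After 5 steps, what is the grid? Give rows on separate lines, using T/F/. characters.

Step 1: 3 trees catch fire, 1 burn out
  TTTTT
  .TT.T
  TTF.F
  ..TFT
  TTTTT
Step 2: 6 trees catch fire, 3 burn out
  TTTTT
  .TF.F
  TF...
  ..F.F
  TTTFT
Step 3: 6 trees catch fire, 6 burn out
  TTFTF
  .F...
  F....
  .....
  TTF.F
Step 4: 3 trees catch fire, 6 burn out
  TF.F.
  .....
  .....
  .....
  TF...
Step 5: 2 trees catch fire, 3 burn out
  F....
  .....
  .....
  .....
  F....

F....
.....
.....
.....
F....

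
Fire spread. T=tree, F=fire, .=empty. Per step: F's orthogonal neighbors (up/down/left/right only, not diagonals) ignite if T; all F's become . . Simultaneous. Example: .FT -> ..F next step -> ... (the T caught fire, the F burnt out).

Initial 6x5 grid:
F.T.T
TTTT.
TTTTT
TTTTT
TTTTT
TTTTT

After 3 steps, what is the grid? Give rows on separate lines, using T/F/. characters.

Step 1: 1 trees catch fire, 1 burn out
  ..T.T
  FTTT.
  TTTTT
  TTTTT
  TTTTT
  TTTTT
Step 2: 2 trees catch fire, 1 burn out
  ..T.T
  .FTT.
  FTTTT
  TTTTT
  TTTTT
  TTTTT
Step 3: 3 trees catch fire, 2 burn out
  ..T.T
  ..FT.
  .FTTT
  FTTTT
  TTTTT
  TTTTT

..T.T
..FT.
.FTTT
FTTTT
TTTTT
TTTTT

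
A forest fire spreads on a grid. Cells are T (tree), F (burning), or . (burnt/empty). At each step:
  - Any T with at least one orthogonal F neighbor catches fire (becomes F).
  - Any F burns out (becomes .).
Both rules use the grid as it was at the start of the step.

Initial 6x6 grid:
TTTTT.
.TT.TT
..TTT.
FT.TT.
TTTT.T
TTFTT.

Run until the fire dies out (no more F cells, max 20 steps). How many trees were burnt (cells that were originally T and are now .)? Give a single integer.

Answer: 23

Derivation:
Step 1: +5 fires, +2 burnt (F count now 5)
Step 2: +4 fires, +5 burnt (F count now 4)
Step 3: +1 fires, +4 burnt (F count now 1)
Step 4: +2 fires, +1 burnt (F count now 2)
Step 5: +2 fires, +2 burnt (F count now 2)
Step 6: +2 fires, +2 burnt (F count now 2)
Step 7: +4 fires, +2 burnt (F count now 4)
Step 8: +2 fires, +4 burnt (F count now 2)
Step 9: +1 fires, +2 burnt (F count now 1)
Step 10: +0 fires, +1 burnt (F count now 0)
Fire out after step 10
Initially T: 24, now '.': 35
Total burnt (originally-T cells now '.'): 23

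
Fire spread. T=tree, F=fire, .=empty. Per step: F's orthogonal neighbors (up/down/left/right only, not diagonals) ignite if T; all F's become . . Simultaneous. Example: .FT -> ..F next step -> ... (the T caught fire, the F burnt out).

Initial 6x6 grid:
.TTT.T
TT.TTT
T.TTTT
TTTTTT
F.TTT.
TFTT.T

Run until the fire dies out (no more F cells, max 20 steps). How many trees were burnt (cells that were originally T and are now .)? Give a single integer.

Answer: 26

Derivation:
Step 1: +3 fires, +2 burnt (F count now 3)
Step 2: +4 fires, +3 burnt (F count now 4)
Step 3: +3 fires, +4 burnt (F count now 3)
Step 4: +4 fires, +3 burnt (F count now 4)
Step 5: +3 fires, +4 burnt (F count now 3)
Step 6: +4 fires, +3 burnt (F count now 4)
Step 7: +3 fires, +4 burnt (F count now 3)
Step 8: +1 fires, +3 burnt (F count now 1)
Step 9: +1 fires, +1 burnt (F count now 1)
Step 10: +0 fires, +1 burnt (F count now 0)
Fire out after step 10
Initially T: 27, now '.': 35
Total burnt (originally-T cells now '.'): 26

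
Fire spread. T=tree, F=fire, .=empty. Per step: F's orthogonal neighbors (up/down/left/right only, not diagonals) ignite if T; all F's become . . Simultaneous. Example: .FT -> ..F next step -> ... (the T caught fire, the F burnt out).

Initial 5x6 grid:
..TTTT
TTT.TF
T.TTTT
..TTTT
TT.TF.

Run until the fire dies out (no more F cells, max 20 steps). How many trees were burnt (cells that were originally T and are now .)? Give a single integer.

Answer: 18

Derivation:
Step 1: +5 fires, +2 burnt (F count now 5)
Step 2: +4 fires, +5 burnt (F count now 4)
Step 3: +3 fires, +4 burnt (F count now 3)
Step 4: +2 fires, +3 burnt (F count now 2)
Step 5: +1 fires, +2 burnt (F count now 1)
Step 6: +1 fires, +1 burnt (F count now 1)
Step 7: +1 fires, +1 burnt (F count now 1)
Step 8: +1 fires, +1 burnt (F count now 1)
Step 9: +0 fires, +1 burnt (F count now 0)
Fire out after step 9
Initially T: 20, now '.': 28
Total burnt (originally-T cells now '.'): 18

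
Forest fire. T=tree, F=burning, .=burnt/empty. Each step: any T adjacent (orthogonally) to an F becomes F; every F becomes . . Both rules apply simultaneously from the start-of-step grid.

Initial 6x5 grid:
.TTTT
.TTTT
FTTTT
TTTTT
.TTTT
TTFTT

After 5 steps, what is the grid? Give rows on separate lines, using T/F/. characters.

Step 1: 5 trees catch fire, 2 burn out
  .TTTT
  .TTTT
  .FTTT
  FTTTT
  .TFTT
  TF.FT
Step 2: 8 trees catch fire, 5 burn out
  .TTTT
  .FTTT
  ..FTT
  .FFTT
  .F.FT
  F...F
Step 3: 5 trees catch fire, 8 burn out
  .FTTT
  ..FTT
  ...FT
  ...FT
  ....F
  .....
Step 4: 4 trees catch fire, 5 burn out
  ..FTT
  ...FT
  ....F
  ....F
  .....
  .....
Step 5: 2 trees catch fire, 4 burn out
  ...FT
  ....F
  .....
  .....
  .....
  .....

...FT
....F
.....
.....
.....
.....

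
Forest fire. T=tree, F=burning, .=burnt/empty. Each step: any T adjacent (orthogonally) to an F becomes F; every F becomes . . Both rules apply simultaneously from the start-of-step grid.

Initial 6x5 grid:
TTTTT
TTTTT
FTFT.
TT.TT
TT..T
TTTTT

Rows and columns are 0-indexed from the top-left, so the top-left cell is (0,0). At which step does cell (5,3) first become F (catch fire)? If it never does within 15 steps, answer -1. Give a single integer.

Step 1: cell (5,3)='T' (+5 fires, +2 burnt)
Step 2: cell (5,3)='T' (+7 fires, +5 burnt)
Step 3: cell (5,3)='T' (+6 fires, +7 burnt)
Step 4: cell (5,3)='T' (+3 fires, +6 burnt)
Step 5: cell (5,3)='T' (+2 fires, +3 burnt)
Step 6: cell (5,3)='F' (+1 fires, +2 burnt)
  -> target ignites at step 6
Step 7: cell (5,3)='.' (+0 fires, +1 burnt)
  fire out at step 7

6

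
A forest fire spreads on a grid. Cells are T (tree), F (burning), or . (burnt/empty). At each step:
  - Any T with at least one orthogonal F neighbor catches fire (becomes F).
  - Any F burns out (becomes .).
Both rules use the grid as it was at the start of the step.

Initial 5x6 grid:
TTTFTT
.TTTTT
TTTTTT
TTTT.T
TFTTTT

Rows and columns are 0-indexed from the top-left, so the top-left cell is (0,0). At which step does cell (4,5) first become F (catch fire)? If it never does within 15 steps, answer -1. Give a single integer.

Step 1: cell (4,5)='T' (+6 fires, +2 burnt)
Step 2: cell (4,5)='T' (+9 fires, +6 burnt)
Step 3: cell (4,5)='T' (+8 fires, +9 burnt)
Step 4: cell (4,5)='F' (+2 fires, +8 burnt)
  -> target ignites at step 4
Step 5: cell (4,5)='.' (+1 fires, +2 burnt)
Step 6: cell (4,5)='.' (+0 fires, +1 burnt)
  fire out at step 6

4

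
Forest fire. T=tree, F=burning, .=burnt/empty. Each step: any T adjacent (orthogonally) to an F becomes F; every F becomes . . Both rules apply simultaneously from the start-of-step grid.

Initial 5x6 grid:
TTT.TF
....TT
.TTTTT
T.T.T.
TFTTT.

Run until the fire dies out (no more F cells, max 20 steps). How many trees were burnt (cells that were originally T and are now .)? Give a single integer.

Step 1: +4 fires, +2 burnt (F count now 4)
Step 2: +5 fires, +4 burnt (F count now 5)
Step 3: +3 fires, +5 burnt (F count now 3)
Step 4: +3 fires, +3 burnt (F count now 3)
Step 5: +0 fires, +3 burnt (F count now 0)
Fire out after step 5
Initially T: 18, now '.': 27
Total burnt (originally-T cells now '.'): 15

Answer: 15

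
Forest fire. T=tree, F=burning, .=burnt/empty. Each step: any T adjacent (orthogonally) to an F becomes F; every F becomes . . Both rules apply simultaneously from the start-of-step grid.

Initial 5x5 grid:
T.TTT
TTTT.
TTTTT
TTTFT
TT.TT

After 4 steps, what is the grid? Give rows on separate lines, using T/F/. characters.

Step 1: 4 trees catch fire, 1 burn out
  T.TTT
  TTTT.
  TTTFT
  TTF.F
  TT.FT
Step 2: 5 trees catch fire, 4 burn out
  T.TTT
  TTTF.
  TTF.F
  TF...
  TT..F
Step 3: 5 trees catch fire, 5 burn out
  T.TFT
  TTF..
  TF...
  F....
  TF...
Step 4: 5 trees catch fire, 5 burn out
  T.F.F
  TF...
  F....
  .....
  F....

T.F.F
TF...
F....
.....
F....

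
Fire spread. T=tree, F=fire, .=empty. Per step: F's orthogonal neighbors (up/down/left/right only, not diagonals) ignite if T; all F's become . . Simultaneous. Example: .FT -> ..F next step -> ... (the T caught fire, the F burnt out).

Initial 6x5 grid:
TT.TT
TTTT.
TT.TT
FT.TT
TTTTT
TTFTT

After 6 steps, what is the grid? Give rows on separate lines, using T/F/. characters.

Step 1: 6 trees catch fire, 2 burn out
  TT.TT
  TTTT.
  FT.TT
  .F.TT
  FTFTT
  TF.FT
Step 2: 6 trees catch fire, 6 burn out
  TT.TT
  FTTT.
  .F.TT
  ...TT
  .F.FT
  F...F
Step 3: 4 trees catch fire, 6 burn out
  FT.TT
  .FTT.
  ...TT
  ...FT
  ....F
  .....
Step 4: 4 trees catch fire, 4 burn out
  .F.TT
  ..FT.
  ...FT
  ....F
  .....
  .....
Step 5: 2 trees catch fire, 4 burn out
  ...TT
  ...F.
  ....F
  .....
  .....
  .....
Step 6: 1 trees catch fire, 2 burn out
  ...FT
  .....
  .....
  .....
  .....
  .....

...FT
.....
.....
.....
.....
.....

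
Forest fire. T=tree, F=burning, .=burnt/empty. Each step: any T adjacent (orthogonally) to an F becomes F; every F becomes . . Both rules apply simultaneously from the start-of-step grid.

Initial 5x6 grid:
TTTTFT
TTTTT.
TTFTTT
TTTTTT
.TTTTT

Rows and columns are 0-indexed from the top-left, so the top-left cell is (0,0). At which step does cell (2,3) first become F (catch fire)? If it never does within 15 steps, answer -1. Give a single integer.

Step 1: cell (2,3)='F' (+7 fires, +2 burnt)
  -> target ignites at step 1
Step 2: cell (2,3)='.' (+8 fires, +7 burnt)
Step 3: cell (2,3)='.' (+7 fires, +8 burnt)
Step 4: cell (2,3)='.' (+3 fires, +7 burnt)
Step 5: cell (2,3)='.' (+1 fires, +3 burnt)
Step 6: cell (2,3)='.' (+0 fires, +1 burnt)
  fire out at step 6

1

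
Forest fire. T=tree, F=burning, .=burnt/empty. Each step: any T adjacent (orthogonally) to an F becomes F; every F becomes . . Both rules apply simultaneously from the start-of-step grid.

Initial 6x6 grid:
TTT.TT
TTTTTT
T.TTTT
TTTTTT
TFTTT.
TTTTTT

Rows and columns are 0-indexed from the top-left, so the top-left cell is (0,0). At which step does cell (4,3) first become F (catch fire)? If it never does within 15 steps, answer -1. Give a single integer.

Step 1: cell (4,3)='T' (+4 fires, +1 burnt)
Step 2: cell (4,3)='F' (+5 fires, +4 burnt)
  -> target ignites at step 2
Step 3: cell (4,3)='.' (+5 fires, +5 burnt)
Step 4: cell (4,3)='.' (+5 fires, +5 burnt)
Step 5: cell (4,3)='.' (+7 fires, +5 burnt)
Step 6: cell (4,3)='.' (+3 fires, +7 burnt)
Step 7: cell (4,3)='.' (+2 fires, +3 burnt)
Step 8: cell (4,3)='.' (+1 fires, +2 burnt)
Step 9: cell (4,3)='.' (+0 fires, +1 burnt)
  fire out at step 9

2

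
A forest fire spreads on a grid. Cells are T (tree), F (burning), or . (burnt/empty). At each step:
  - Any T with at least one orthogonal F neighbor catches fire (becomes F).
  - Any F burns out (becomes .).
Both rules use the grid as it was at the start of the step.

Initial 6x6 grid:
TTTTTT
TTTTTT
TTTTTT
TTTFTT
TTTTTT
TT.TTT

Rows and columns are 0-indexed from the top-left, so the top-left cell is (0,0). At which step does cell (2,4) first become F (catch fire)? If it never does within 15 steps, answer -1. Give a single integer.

Step 1: cell (2,4)='T' (+4 fires, +1 burnt)
Step 2: cell (2,4)='F' (+8 fires, +4 burnt)
  -> target ignites at step 2
Step 3: cell (2,4)='.' (+9 fires, +8 burnt)
Step 4: cell (2,4)='.' (+8 fires, +9 burnt)
Step 5: cell (2,4)='.' (+4 fires, +8 burnt)
Step 6: cell (2,4)='.' (+1 fires, +4 burnt)
Step 7: cell (2,4)='.' (+0 fires, +1 burnt)
  fire out at step 7

2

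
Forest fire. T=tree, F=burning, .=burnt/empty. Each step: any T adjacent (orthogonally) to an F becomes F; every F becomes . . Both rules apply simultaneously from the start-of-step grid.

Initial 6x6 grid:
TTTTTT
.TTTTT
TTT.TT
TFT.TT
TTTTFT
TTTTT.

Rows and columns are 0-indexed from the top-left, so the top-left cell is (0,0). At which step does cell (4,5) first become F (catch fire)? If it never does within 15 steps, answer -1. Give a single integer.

Step 1: cell (4,5)='F' (+8 fires, +2 burnt)
  -> target ignites at step 1
Step 2: cell (4,5)='.' (+9 fires, +8 burnt)
Step 3: cell (4,5)='.' (+6 fires, +9 burnt)
Step 4: cell (4,5)='.' (+5 fires, +6 burnt)
Step 5: cell (4,5)='.' (+2 fires, +5 burnt)
Step 6: cell (4,5)='.' (+0 fires, +2 burnt)
  fire out at step 6

1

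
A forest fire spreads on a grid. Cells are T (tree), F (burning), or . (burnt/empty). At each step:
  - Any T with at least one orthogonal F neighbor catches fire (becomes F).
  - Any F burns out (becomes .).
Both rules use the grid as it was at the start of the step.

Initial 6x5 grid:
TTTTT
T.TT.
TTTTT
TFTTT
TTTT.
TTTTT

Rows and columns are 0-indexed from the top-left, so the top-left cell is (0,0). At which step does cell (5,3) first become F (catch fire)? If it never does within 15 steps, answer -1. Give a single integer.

Step 1: cell (5,3)='T' (+4 fires, +1 burnt)
Step 2: cell (5,3)='T' (+6 fires, +4 burnt)
Step 3: cell (5,3)='T' (+7 fires, +6 burnt)
Step 4: cell (5,3)='F' (+5 fires, +7 burnt)
  -> target ignites at step 4
Step 5: cell (5,3)='.' (+3 fires, +5 burnt)
Step 6: cell (5,3)='.' (+1 fires, +3 burnt)
Step 7: cell (5,3)='.' (+0 fires, +1 burnt)
  fire out at step 7

4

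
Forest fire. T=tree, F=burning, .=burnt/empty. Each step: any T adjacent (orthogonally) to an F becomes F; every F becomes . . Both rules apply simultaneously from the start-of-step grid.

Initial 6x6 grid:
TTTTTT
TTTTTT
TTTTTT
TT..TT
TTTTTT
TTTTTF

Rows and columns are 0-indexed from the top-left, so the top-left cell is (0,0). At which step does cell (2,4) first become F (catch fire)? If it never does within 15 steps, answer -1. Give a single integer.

Step 1: cell (2,4)='T' (+2 fires, +1 burnt)
Step 2: cell (2,4)='T' (+3 fires, +2 burnt)
Step 3: cell (2,4)='T' (+4 fires, +3 burnt)
Step 4: cell (2,4)='F' (+4 fires, +4 burnt)
  -> target ignites at step 4
Step 5: cell (2,4)='.' (+5 fires, +4 burnt)
Step 6: cell (2,4)='.' (+5 fires, +5 burnt)
Step 7: cell (2,4)='.' (+4 fires, +5 burnt)
Step 8: cell (2,4)='.' (+3 fires, +4 burnt)
Step 9: cell (2,4)='.' (+2 fires, +3 burnt)
Step 10: cell (2,4)='.' (+1 fires, +2 burnt)
Step 11: cell (2,4)='.' (+0 fires, +1 burnt)
  fire out at step 11

4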